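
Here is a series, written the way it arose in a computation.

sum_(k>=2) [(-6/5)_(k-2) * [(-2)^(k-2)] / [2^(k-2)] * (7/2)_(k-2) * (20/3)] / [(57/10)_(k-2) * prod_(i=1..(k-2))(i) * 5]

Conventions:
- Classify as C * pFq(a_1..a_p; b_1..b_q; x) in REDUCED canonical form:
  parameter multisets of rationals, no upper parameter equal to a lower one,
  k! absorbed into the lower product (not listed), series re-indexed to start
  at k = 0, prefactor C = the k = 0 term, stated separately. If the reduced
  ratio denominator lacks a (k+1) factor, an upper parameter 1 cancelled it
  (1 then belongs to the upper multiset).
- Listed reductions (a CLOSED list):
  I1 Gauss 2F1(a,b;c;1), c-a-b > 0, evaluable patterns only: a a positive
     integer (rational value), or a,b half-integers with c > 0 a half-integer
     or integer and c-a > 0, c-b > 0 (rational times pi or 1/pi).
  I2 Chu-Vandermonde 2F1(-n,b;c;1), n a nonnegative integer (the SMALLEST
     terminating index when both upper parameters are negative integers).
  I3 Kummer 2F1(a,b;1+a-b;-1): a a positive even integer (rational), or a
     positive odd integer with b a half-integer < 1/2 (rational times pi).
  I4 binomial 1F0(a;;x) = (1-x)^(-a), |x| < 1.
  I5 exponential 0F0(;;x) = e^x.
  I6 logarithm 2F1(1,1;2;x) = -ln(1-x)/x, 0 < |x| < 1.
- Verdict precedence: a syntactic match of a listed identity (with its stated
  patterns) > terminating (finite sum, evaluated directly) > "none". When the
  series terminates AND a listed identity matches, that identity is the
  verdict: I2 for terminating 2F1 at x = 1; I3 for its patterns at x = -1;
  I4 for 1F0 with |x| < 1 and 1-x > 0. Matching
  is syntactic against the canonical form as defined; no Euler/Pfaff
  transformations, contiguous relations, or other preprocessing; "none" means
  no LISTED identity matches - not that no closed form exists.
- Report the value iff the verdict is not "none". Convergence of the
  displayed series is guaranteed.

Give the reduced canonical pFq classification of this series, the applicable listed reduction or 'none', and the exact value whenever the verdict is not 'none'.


Reduced: x = -1, 2F1, upper = {-6/5, 7/2}, lower = {57/10}, C = 4/3. Verdict: none (x = -1): each listed identity misses the multisets {-6/5, 7/2} ; {57/10}.

First insight: t_0 = 4/3 here, and the constant factors (prefactor 4/3) combine into one prefactor.
Consecutive-term ratio: r(k) = (-1) * (k-6/5) (k+7/2) / [(k+57/10) (k+1)] - rational in k, leading ratio (-1); with t_0 = 4/3, classification follows.


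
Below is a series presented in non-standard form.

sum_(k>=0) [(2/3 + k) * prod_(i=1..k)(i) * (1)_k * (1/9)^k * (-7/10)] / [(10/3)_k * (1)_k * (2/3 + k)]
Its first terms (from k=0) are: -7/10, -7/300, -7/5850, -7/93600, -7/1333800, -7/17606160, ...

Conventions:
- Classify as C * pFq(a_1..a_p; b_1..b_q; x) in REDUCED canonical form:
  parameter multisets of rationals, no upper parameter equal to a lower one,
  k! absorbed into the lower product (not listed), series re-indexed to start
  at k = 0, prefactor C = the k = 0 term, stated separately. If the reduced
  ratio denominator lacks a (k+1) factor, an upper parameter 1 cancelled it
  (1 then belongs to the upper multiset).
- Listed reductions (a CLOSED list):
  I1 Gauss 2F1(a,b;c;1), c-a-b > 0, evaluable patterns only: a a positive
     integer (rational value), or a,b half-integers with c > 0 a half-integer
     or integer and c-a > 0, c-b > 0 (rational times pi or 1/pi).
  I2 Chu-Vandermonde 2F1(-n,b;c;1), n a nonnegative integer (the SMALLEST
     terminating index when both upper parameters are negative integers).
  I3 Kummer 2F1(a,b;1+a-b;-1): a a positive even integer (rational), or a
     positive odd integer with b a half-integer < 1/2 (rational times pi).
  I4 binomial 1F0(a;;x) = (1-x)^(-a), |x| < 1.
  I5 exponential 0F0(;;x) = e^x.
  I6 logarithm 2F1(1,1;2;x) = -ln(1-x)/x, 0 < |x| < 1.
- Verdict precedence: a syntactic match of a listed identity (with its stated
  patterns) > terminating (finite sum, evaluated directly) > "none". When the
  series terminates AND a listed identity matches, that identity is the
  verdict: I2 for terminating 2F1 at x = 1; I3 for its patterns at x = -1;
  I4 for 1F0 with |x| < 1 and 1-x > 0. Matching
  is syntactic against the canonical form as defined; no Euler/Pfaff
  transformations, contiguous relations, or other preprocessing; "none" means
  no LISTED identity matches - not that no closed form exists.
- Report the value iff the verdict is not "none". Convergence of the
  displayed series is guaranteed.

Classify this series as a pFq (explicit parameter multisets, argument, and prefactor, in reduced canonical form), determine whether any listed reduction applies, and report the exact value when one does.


At argument 1/9: a 2F1 with upper {1, 1}, lower {10/3}, scaled by C = -7/10. Verdict: none - at argument 1/9 the multisets {1, 1} ; {10/3} match no listed identity.

Structural cue: x = (1/9) and (1)_k (C = -7/10) is k! itself.
Ratio: r(k) = (1/9) * (k+1) (k+1) / [(k+10/3) (k+1)] - rational in k. x = (1/9); t_0 = -7/10; negate the roots.


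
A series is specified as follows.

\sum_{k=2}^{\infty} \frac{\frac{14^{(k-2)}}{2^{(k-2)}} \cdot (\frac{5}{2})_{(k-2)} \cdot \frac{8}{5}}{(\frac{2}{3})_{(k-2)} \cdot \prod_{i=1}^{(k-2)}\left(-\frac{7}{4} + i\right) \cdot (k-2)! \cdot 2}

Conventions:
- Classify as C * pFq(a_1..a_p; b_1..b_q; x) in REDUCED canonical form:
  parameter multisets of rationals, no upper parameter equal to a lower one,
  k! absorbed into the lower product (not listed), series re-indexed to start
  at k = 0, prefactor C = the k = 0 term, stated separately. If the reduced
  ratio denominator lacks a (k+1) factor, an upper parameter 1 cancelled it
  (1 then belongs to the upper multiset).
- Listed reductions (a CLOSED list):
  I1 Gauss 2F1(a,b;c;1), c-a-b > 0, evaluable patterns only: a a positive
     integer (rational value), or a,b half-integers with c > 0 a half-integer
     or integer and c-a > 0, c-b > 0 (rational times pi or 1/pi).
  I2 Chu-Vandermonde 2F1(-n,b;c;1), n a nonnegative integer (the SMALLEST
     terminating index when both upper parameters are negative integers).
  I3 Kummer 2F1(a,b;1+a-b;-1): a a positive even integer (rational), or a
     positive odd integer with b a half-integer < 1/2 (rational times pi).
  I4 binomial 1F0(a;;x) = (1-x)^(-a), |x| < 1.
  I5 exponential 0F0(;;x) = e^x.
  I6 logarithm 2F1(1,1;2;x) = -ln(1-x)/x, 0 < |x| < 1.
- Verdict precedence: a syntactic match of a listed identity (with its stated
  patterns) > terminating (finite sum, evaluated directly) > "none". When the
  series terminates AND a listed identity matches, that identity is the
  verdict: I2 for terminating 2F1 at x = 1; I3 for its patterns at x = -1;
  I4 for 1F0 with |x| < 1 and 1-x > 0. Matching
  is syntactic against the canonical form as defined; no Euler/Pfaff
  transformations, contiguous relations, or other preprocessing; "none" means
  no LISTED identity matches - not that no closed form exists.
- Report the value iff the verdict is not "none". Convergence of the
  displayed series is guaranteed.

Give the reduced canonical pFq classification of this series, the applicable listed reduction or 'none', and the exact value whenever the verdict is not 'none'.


Canonical form: C = \frac{4}{5} times 1F2 with upper {\frac{5}{2}}, lower {-\frac{3}{4}, \frac{2}{3}}, x = 7. Verdict: none (x = 7): each listed identity misses the multisets {\frac{5}{2}} ; {-\frac{3}{4}, \frac{2}{3}}.

Key step: x = 7 and the two k-th powers (C = 4/5) combine into one argument.
Consecutive-term ratio: r(k) = 7 * (k+\frac{5}{2}) / [(k-\frac{3}{4}) (k+\frac{2}{3}) (k+1)] - poly over poly, x = 7 from leading terms; C = \frac{4}{5} at k = 0.


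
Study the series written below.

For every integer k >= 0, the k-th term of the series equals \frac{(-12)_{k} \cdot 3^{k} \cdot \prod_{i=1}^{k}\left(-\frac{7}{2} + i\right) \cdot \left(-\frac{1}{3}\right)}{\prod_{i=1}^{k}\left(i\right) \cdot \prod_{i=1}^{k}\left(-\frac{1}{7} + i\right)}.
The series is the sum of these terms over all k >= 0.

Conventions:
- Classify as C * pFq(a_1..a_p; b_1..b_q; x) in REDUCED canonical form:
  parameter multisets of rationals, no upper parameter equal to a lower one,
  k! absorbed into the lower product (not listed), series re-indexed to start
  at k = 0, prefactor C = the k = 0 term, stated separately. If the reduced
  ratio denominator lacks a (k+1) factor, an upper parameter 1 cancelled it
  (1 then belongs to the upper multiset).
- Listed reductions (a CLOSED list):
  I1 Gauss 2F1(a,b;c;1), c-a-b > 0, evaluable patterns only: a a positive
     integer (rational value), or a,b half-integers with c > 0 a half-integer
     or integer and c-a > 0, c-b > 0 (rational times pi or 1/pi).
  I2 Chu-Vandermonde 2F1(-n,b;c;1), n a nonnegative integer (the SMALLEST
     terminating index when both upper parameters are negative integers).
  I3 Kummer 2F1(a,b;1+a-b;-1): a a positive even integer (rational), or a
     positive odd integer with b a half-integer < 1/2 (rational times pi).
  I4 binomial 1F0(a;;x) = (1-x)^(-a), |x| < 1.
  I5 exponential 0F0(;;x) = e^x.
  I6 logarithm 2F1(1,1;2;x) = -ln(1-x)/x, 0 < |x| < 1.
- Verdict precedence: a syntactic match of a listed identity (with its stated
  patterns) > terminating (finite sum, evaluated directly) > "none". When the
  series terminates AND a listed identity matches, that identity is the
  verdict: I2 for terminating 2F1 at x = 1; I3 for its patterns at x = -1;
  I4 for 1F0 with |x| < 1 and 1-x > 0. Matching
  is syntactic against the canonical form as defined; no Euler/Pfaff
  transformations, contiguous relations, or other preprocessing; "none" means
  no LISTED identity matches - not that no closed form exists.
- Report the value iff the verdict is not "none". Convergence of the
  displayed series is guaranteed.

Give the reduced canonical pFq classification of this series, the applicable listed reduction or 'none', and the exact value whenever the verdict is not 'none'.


The series (x = 3) is 2F1: upper {-12, -\frac{5}{2}}, lower {\frac{6}{7}}, prefactor -\frac{1}{3}. Verdict: terminating. (-12)_k vanishes past k = 12, leaving a 13-term sum, computed directly. Its exact value is -\frac{260667333298513606427}{256394384180772864}.

Key observation: t_0 = -\frac{1}{3} here, and the running product (C = -1/3) telescopes to a rising factorial.
Ratio: r(k) = 3 * (k-12) (k-\frac{5}{2}) / [(k+\frac{6}{7}) (k+1)] - rational in k, leading ratio 3; with t_0 = -\frac{1}{3}, classification follows.


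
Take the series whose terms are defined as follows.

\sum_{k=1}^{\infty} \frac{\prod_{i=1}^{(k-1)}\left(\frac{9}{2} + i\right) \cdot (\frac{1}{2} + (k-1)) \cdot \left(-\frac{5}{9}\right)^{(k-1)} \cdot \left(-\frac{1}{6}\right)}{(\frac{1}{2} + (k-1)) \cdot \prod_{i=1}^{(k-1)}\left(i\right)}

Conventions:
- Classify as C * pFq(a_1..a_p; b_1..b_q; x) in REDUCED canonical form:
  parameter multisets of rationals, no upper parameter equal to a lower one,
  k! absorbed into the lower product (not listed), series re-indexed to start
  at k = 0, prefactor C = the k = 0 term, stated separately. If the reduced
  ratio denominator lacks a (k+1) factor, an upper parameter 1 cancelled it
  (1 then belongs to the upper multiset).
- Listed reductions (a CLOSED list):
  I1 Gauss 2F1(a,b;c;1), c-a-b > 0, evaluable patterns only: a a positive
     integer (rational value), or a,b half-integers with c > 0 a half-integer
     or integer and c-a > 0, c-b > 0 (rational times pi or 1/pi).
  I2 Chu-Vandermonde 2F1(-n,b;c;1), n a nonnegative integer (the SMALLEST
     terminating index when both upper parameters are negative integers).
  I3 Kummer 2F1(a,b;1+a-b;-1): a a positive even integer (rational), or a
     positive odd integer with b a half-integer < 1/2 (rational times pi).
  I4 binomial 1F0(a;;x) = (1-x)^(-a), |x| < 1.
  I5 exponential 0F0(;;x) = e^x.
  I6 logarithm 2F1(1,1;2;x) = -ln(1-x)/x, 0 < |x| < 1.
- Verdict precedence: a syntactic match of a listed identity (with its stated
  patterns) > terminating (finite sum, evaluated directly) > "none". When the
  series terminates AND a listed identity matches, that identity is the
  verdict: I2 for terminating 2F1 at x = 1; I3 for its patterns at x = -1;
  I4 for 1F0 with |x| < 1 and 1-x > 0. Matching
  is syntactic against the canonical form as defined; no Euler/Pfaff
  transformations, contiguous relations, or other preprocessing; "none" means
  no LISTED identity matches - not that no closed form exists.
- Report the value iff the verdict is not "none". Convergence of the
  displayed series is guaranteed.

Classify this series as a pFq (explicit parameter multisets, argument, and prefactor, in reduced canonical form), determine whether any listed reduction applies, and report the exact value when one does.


Canonical form: C = -\frac{1}{6} times 1F0 with upper {\frac{11}{2}}, lower {-}, x = -\frac{5}{9}. Verdict (x = -\frac{5}{9}): binomial (I4) applies (the 1F0 binomial series: exponent -11/2, x = -\frac{5}{9}). Exact value: \left(-\frac{1}{6}\right) \cdot \left(\frac{14}{9}\right)^{-\frac{11}{2}}.

Structural cue: t_0 being -\frac{1}{6}, the product of the first k integers (C = -1/6, x = -5/9) is k!.
Adjacent-term ratio: r(k) = -\frac{5}{9} * (k+\frac{11}{2}) / [(k+1)] ; factor over Q: parameters, x = -\frac{5}{9}, and C = -\frac{1}{6}.


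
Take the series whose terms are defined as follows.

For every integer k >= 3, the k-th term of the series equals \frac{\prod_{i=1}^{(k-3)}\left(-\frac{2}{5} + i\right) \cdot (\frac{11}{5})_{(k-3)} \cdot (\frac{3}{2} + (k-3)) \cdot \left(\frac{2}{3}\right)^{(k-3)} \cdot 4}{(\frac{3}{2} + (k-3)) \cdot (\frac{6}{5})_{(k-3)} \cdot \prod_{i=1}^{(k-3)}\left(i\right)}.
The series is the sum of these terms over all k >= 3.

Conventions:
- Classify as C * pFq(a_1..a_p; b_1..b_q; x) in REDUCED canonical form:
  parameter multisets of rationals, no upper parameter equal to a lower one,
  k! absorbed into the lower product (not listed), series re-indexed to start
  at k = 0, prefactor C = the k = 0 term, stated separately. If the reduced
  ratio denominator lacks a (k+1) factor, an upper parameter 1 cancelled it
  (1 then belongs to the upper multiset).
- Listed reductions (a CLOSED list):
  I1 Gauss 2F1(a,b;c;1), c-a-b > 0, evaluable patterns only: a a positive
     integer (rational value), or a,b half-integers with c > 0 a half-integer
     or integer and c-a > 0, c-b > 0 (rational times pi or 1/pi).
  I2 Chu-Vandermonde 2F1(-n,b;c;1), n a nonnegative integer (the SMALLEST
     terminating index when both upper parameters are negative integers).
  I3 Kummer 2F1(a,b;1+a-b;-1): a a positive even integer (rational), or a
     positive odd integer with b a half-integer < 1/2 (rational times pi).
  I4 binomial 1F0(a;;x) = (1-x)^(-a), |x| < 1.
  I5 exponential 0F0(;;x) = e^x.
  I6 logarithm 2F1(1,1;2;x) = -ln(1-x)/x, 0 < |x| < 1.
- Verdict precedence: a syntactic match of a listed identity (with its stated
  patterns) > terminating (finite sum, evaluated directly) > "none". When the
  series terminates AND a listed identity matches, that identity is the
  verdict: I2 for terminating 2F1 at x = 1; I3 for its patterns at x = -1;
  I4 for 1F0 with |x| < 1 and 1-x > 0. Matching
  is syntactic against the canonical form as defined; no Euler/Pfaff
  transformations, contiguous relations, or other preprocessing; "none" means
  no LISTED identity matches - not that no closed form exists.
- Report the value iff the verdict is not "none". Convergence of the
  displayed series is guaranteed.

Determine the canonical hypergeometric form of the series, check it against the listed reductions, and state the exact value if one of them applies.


Prefactor 4, argument \frac{2}{3}: 2F1 with upper {\frac{3}{5}, \frac{11}{5}} over lower {\frac{6}{5}}. Verdict: no listed reduction: x = \frac{2}{3} and upper {\frac{3}{5}, \frac{11}{5}} fail every I1-I6 pattern.

First insight: with t_0 = 4, the running product (prefactor 4) telescopes to a rising factorial.
Step ratio: r(k) = \frac{2}{3} * (k+\frac{3}{5}) (k+\frac{11}{5}) / [(k+\frac{6}{5}) (k+1)] ; factor over Q: parameters, x = \frac{2}{3}, and C = 4.


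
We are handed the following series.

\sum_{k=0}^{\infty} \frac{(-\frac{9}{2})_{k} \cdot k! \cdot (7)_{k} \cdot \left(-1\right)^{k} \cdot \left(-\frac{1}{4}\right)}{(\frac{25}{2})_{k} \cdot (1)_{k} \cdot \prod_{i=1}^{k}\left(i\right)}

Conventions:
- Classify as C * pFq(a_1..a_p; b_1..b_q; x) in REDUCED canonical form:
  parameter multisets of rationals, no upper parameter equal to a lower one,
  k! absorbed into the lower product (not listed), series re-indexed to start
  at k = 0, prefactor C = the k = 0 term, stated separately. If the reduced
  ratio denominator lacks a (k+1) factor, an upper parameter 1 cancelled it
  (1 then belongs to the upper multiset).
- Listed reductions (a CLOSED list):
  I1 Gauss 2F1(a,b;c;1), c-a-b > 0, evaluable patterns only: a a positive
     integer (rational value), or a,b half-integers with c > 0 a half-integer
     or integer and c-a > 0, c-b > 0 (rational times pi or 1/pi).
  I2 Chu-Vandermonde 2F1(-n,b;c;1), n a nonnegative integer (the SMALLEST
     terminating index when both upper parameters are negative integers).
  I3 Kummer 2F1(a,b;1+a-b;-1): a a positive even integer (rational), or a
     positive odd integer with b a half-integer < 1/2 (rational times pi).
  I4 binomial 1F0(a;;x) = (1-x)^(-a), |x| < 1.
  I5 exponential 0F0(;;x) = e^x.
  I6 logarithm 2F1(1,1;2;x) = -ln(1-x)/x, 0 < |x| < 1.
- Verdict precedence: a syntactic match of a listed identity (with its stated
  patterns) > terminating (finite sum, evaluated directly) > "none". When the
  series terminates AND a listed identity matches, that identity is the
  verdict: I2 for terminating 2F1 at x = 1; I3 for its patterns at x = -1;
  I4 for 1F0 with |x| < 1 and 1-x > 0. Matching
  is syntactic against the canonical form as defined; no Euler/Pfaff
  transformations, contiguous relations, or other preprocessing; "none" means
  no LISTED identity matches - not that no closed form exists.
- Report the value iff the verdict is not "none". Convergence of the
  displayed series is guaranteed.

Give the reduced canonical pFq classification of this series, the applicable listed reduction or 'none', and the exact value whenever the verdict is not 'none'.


Prefactor -\frac{1}{4}, argument -1: 2F1 with upper {-\frac{9}{2}, 7} over lower {\frac{25}{2}}. Verdict at x = -1: the Kummer evaluation I3 matches (x = -1; c = \frac{25}{2} equals 1+a-b for upper {-\frac{9}{2}, 7}: listed pattern). Sum: \left(-\frac{334639305}{536870912}\right) \cdot \pi.

Structural cue: x = -1 and the factorial ratio (C = -1/4, x = -1) (k+a-1)!/(a-1)! is a rising factorial (a)_k.
Term ratio: r(k) = -1 * (k-\frac{9}{2}) (k+7) / [(k+\frac{25}{2}) (k+1)] - rational; roots negated = parameters, x = -1, C = -\frac{1}{4}.


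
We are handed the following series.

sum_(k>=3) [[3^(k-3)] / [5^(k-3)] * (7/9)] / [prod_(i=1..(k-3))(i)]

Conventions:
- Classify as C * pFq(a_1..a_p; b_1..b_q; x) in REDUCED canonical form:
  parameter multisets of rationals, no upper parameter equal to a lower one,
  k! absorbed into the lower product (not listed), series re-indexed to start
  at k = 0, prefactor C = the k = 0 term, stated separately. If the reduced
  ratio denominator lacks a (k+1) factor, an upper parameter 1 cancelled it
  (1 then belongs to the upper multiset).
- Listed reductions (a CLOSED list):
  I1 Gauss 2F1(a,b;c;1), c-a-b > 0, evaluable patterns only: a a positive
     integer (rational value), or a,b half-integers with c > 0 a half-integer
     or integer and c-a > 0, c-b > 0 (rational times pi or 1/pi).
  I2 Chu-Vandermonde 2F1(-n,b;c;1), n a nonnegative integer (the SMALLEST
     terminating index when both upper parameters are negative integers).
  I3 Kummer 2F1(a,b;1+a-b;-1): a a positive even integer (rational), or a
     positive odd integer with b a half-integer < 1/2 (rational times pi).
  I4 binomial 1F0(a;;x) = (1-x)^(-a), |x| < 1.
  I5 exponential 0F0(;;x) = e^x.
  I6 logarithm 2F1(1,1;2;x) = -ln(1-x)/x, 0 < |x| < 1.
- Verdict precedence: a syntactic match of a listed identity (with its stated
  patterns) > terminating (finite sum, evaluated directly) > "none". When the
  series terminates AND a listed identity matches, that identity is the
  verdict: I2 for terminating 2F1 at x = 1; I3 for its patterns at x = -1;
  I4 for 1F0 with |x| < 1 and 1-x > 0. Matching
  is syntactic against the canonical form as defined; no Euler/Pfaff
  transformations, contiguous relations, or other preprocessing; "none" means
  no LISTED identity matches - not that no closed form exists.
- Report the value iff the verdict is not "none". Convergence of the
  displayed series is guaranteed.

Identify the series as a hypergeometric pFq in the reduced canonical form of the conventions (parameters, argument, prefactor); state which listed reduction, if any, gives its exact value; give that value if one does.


The series (x = 3/5) is 0F0: upper {-}, lower {-}, prefactor 7/9. Verdict: exponential (I5) matches (the 0F0 exponential series at x = 3/5). Value: (7/9) * e^(3/5).

Key step: with t_0 = 7/9, the product of the first k integers (C = 7/9, x = 3/5) is k!.
Consecutive-term ratio: r(k) = (3/5) * 1 / [(k+1)] - rational; roots negated = parameters, x = (3/5), C = 7/9.


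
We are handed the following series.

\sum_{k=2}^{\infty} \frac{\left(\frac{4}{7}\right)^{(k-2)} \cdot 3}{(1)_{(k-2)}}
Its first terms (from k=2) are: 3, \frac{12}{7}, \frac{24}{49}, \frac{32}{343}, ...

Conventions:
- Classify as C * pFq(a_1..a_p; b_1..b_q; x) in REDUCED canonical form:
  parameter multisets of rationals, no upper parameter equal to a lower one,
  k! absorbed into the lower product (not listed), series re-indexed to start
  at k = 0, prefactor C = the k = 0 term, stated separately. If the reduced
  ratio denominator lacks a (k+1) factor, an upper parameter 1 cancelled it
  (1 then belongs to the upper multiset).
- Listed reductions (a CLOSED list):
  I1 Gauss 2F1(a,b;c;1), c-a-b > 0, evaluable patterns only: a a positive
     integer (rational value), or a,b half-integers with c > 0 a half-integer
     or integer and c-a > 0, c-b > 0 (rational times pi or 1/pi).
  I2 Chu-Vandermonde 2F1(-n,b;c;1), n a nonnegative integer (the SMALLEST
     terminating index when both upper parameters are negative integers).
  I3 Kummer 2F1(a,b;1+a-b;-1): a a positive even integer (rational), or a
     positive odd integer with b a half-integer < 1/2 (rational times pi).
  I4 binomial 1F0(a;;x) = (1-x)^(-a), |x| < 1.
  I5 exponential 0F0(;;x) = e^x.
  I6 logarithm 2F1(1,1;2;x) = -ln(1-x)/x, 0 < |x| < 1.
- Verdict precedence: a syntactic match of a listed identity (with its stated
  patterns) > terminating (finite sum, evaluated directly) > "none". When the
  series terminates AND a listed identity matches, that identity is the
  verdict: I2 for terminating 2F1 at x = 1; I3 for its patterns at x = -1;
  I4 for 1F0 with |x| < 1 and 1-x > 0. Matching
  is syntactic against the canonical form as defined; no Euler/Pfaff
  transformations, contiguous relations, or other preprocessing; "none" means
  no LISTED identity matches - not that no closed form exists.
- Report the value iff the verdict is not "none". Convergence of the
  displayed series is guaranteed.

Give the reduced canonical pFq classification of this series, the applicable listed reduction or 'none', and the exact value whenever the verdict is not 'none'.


At argument \frac{4}{7}: a 0F0 with upper {-}, lower {-}, scaled by C = 3. Verdict at x = \frac{4}{7}: the I5 exponential reduction matches (the 0F0 exponential series at x = \frac{4}{7}). Its exact value is 3 \cdot e^{\frac{4}{7}}.

The tell: t_0 = 3 here, and (1)_k (C = 3) is k! itself.
Adjacent-term ratio: r(k) = \frac{4}{7} * 1 / [(k+1)] ; factor over Q: parameters, x = \frac{4}{7}, and C = 3.


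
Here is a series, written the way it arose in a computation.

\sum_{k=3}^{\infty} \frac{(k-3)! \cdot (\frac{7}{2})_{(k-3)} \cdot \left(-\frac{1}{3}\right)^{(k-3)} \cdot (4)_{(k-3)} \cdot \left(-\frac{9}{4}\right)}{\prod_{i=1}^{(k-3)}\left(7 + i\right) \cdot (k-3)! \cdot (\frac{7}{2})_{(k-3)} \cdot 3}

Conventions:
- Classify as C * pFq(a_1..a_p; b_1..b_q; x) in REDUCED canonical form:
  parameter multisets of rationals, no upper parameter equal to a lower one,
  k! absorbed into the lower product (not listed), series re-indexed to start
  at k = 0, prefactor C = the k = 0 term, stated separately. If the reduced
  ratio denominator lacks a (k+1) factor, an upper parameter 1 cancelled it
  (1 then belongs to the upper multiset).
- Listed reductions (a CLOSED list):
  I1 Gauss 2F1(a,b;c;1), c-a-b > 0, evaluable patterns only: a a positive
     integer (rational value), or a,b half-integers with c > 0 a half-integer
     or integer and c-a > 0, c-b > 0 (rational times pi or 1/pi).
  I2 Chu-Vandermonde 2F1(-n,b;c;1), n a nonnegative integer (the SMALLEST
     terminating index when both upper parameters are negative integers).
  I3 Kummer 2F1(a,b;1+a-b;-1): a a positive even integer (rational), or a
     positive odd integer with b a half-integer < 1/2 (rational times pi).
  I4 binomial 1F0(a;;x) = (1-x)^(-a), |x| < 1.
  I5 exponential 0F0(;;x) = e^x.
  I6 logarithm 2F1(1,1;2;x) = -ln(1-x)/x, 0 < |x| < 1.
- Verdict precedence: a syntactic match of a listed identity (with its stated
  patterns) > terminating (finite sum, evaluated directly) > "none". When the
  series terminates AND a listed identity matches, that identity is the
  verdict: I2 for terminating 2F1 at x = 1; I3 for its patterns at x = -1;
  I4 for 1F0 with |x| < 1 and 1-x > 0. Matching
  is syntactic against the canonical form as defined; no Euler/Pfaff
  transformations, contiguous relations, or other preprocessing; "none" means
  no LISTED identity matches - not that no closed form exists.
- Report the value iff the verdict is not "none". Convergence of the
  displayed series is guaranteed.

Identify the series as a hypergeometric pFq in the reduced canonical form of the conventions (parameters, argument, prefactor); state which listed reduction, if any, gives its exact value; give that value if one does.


The series (x = -\frac{1}{3}) is 2F1: upper {1, 4}, lower {8}, prefactor -\frac{3}{4}. Verdict: none - at argument -\frac{1}{3} the multisets {1, 4} ; {8} match no listed identity.

The tell: from the first term -\frac{3}{4}: the constant factors (C = -3/4) combine into one prefactor.
Adjacent-term ratio: r(k) = -\frac{1}{3} * (k+1) (k+4) / [(k+8) (k+1)] - rational in k. x = -\frac{1}{3}; t_0 = -\frac{3}{4}; negate the roots.


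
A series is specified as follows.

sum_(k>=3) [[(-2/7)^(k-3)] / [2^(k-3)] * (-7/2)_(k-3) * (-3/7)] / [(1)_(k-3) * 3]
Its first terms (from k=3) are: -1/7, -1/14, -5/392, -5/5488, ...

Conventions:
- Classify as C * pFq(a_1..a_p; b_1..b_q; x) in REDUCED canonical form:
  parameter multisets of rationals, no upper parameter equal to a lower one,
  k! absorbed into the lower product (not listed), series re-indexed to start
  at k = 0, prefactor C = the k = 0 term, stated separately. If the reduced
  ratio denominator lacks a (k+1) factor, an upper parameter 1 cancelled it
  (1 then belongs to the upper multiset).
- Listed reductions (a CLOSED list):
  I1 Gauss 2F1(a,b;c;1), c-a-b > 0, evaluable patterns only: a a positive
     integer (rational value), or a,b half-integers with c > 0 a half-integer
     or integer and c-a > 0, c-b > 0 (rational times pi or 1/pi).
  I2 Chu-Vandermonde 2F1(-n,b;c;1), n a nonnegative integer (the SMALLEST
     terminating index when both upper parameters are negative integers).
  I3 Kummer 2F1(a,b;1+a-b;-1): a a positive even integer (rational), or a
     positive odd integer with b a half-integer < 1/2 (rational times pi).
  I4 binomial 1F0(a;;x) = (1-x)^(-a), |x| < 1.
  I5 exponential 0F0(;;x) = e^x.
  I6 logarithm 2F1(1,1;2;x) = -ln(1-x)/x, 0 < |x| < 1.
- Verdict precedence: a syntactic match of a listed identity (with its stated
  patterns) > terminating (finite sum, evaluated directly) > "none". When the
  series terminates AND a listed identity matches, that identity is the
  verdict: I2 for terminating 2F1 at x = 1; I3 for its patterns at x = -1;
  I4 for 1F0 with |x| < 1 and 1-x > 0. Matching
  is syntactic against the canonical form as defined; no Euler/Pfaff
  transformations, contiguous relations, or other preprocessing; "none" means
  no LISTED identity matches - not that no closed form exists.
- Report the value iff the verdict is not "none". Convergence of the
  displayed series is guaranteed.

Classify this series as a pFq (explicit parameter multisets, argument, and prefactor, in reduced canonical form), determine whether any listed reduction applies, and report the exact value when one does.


With C = -1/7: the canonical form is 1F0(-7/2; -; -1/7). Verdict: binomial (I4) matches (the 1F0 binomial series: exponent 7/2, x = -1/7). Sum: (-1/7) * (8/7)^(7/2).

The tell: x = (-1/7) and (1)_k (C = -1/7) is k! itself.
Step ratio: r(k) = (-1/7) * (k-7/2) / [(k+1)] - rational in k, leading ratio (-1/7); with t_0 = -1/7, classification follows.


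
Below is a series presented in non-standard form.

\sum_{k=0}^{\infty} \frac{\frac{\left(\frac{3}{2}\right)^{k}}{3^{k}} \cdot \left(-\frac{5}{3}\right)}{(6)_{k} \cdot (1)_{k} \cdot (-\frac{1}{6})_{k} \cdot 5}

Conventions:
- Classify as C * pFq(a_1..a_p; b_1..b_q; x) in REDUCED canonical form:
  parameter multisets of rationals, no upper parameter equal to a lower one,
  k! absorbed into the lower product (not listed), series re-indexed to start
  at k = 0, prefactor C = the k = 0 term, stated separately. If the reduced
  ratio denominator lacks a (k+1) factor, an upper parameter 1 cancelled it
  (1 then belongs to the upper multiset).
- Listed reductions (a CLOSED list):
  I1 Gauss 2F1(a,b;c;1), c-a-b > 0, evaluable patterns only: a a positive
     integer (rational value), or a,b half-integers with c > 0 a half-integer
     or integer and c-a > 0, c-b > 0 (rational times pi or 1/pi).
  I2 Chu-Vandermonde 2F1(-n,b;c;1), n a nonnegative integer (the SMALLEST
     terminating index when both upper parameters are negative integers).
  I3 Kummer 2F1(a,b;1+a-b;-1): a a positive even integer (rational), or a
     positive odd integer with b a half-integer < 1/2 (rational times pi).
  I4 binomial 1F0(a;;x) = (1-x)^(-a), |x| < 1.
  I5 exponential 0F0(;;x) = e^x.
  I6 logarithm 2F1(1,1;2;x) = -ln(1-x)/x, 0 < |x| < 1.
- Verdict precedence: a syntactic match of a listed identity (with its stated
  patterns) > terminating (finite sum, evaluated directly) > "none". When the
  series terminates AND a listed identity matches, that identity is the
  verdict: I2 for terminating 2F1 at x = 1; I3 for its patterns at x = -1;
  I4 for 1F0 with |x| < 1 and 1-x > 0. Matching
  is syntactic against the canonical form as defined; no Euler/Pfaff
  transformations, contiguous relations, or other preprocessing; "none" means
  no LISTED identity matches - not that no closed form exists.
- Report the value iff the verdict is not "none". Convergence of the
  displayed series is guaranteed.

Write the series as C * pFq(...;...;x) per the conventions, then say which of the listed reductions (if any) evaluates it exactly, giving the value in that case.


This is -\frac{1}{3} * 0F2(-; -\frac{1}{6}, 6; \frac{1}{2}) in reduced canonical form. Verdict: none. Every listed pattern misses the 0F2 form at \frac{1}{2}, upper {-}.

Key step: with t_0 = -\frac{1}{3}, (1)_k (C = -1/3) is k! itself.
Consecutive-term ratio: r(k) = \frac{1}{2} * 1 / [(k-\frac{1}{6}) (k+6) (k+1)] - rational in k, leading ratio \frac{1}{2}; with t_0 = -\frac{1}{3}, classification follows.


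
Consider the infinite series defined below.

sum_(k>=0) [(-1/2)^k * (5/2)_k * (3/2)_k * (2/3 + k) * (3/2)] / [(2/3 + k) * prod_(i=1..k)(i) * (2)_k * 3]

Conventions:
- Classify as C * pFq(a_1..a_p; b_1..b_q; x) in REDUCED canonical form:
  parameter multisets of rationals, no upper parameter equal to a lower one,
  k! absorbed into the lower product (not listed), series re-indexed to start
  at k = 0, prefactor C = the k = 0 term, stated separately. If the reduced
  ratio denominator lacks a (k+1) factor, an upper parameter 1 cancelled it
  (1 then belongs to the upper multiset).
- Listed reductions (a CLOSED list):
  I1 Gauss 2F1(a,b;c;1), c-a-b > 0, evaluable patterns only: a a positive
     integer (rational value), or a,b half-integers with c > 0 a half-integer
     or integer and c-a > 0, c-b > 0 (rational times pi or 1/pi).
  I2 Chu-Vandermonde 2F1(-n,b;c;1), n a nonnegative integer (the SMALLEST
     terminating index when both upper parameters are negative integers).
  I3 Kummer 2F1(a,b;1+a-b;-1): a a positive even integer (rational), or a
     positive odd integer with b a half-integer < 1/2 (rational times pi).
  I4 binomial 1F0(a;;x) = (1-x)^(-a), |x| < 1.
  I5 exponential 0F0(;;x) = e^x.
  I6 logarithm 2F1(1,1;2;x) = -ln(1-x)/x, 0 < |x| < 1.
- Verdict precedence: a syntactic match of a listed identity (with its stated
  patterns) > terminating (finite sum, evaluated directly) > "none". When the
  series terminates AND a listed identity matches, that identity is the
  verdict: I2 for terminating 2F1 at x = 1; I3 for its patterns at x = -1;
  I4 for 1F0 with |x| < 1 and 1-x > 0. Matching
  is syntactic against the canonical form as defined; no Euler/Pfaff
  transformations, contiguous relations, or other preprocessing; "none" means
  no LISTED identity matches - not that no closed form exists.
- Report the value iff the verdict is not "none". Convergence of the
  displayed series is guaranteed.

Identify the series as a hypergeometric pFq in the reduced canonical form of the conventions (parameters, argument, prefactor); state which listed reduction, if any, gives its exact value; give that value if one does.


At argument -1/2: a 2F1 with upper {3/2, 5/2}, lower {2}, scaled by C = 1/2. Verdict: none. No listed pattern accepts 2F1(3/2, 5/2; 2; -1/2).

Structural cue: with t_0 = 1/2, the factor k + 2/3 cancels (top and bottom), leaving C = 1/2, x = -1/2.
Consecutive-term ratio: r(k) = (-1/2) * (k+3/2) (k+5/2) / [(k+2) (k+1)] - rational in k. x = (-1/2); t_0 = 1/2; negate the roots.


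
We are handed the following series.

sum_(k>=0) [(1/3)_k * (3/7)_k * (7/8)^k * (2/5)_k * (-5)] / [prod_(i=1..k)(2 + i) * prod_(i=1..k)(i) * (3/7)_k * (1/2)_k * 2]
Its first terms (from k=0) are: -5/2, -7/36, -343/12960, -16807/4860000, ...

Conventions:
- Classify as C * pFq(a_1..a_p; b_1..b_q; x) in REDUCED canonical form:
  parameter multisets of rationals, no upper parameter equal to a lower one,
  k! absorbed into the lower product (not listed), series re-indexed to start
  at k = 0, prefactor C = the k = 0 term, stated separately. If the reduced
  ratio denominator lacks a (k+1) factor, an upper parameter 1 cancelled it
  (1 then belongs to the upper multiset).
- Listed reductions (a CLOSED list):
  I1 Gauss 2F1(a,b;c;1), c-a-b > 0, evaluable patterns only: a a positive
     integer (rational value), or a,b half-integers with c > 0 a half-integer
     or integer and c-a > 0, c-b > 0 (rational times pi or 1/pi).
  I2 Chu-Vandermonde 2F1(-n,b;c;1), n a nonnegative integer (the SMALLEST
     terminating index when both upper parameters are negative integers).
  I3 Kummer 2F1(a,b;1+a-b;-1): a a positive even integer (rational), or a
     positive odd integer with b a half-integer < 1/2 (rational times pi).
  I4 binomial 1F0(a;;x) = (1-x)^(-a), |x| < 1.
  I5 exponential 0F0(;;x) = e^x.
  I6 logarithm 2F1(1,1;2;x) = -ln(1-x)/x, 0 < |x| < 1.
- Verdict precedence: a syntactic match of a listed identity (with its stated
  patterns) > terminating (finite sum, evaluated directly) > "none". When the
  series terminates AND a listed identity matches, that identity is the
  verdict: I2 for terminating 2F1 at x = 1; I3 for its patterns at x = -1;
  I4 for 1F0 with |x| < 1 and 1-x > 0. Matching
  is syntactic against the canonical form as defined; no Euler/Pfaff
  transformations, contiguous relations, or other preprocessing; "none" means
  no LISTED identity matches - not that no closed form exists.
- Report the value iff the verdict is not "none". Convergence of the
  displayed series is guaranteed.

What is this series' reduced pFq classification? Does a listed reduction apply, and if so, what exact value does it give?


Canonical form: C = -5/2 times 2F2 with upper {1/3, 2/5}, lower {1/2, 3}, x = 7/8. Verdict: none - this 2F2 at x = 7/8 matches no listed pattern, and upper {1/3, 2/5} holds no stopper.

Key observation: from the first term -5/2: the lower running product (prefactor -5/2) is a rising factorial.
Ratio: r(k) = (7/8) * (k+1/3) (k+2/5) / [(k+1/2) (k+3) (k+1)] - rational; roots negated = parameters, x = (7/8), C = -5/2.


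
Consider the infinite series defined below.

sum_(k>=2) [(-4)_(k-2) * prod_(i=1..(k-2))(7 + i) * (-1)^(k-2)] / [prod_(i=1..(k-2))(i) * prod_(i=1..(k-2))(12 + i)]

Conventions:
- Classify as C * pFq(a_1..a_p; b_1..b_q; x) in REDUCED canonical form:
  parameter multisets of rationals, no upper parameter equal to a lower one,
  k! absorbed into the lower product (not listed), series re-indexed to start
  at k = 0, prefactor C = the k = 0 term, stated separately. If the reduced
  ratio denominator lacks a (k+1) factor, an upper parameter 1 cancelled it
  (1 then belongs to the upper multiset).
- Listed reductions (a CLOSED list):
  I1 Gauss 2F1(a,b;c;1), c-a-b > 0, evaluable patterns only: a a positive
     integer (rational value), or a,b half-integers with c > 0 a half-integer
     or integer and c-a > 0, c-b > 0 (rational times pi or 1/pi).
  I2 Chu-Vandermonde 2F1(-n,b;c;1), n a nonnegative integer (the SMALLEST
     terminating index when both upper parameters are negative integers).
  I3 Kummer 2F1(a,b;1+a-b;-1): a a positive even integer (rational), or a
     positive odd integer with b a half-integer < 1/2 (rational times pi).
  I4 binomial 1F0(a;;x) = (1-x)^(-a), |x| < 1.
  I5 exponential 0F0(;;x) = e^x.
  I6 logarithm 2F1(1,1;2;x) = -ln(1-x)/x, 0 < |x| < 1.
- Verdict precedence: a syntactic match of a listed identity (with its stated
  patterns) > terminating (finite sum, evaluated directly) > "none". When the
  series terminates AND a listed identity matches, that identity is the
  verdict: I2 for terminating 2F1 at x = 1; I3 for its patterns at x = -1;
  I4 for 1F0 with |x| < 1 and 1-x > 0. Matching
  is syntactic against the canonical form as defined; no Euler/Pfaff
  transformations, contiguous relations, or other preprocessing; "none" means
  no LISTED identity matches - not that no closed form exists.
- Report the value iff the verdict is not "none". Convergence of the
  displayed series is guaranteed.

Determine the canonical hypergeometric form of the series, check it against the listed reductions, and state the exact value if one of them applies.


Reduced: x = -1, 2F1, upper = {-4, 8}, lower = {13}, C = 1. Verdict at x = -1: the Kummer evaluation I3 matches (x = -1; c = 13 equals 1+a-b for upper {-4, 8}: listed pattern). Its exact value is 99/14.

Key step: t_0 being 1, the running product (C = 1) telescopes to a rising factorial.
Step ratio: r(k) = (-1) * (k-4) (k+8) / [(k+13) (k+1)] - rational; roots negated = parameters, x = (-1), C = 1.


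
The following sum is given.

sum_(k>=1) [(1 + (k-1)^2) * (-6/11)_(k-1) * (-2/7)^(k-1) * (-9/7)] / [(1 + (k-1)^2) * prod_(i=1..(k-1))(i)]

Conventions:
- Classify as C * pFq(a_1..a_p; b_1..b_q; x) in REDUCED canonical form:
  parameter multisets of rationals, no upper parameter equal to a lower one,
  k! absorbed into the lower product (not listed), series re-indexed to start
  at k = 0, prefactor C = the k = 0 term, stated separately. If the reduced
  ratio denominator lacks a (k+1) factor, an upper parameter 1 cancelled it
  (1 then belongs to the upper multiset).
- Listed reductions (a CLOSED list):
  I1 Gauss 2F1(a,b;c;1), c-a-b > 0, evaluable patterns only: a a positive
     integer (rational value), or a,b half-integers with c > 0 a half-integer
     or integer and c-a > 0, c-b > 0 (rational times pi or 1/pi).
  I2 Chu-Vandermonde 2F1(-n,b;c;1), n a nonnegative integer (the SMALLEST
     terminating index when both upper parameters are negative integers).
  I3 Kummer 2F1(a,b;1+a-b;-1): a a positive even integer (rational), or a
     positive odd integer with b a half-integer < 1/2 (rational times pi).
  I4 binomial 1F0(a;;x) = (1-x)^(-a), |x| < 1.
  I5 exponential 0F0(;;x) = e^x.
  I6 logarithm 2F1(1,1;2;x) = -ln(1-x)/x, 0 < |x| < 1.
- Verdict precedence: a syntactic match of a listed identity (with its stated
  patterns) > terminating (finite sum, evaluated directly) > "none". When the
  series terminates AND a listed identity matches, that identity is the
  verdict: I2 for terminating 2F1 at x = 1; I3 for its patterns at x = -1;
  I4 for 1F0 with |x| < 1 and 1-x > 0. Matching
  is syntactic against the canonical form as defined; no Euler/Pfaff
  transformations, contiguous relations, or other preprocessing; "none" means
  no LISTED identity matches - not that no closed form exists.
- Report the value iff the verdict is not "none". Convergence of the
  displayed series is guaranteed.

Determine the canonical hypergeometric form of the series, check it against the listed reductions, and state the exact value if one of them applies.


Key observation: x = (-2/7) and the product of the first k integers (C = -9/7, x = -2/7) is k!.
Term ratio: r(k) = (-2/7) * (k-6/11) / [(k+1)] ; factor over Q: parameters, x = (-2/7), and C = -9/7.

Prefactor -9/7, argument -2/7: 1F0 with upper {-6/11} over lower {-}. Verdict: this is the I4 binomial reduction (the 1F0 binomial series: exponent 6/11, x = -2/7). Value: (-9/7) * (9/7)^(6/11).
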